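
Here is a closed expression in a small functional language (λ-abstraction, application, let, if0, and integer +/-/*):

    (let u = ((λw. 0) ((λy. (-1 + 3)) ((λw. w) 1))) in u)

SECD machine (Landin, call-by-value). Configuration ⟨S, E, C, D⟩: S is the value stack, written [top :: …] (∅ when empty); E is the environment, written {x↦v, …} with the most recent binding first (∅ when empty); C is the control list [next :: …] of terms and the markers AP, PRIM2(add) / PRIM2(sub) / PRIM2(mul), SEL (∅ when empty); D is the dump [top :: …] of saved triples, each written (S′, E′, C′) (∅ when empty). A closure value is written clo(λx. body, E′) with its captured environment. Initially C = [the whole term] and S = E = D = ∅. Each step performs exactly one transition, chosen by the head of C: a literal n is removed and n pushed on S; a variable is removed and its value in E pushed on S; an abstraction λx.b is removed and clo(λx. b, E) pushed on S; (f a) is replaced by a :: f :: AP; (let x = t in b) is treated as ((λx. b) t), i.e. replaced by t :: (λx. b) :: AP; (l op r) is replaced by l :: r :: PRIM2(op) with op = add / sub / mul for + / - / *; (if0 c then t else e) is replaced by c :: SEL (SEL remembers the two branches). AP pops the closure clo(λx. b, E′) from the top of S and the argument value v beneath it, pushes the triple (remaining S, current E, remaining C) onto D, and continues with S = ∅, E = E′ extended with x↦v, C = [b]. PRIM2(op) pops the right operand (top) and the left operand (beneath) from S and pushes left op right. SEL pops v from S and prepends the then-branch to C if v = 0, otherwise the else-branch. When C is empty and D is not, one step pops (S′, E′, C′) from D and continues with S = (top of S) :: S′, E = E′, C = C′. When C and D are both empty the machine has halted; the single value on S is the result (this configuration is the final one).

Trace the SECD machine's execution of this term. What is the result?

Answer: 0

Execution trace:
step 0: <S=∅, E=∅, C=[(let u = ((λw. 0) ((λy. (-1 + 3)) ((λw. w) 1))) in u)], D=∅>
step 1: <S=∅, E=∅, C=[((λw. 0) ((λy. (-1 + 3)) ((λw. w) 1))) :: (λu. u) :: AP], D=∅>
step 2: <S=∅, E=∅, C=[((λy. (-1 + 3)) ((λw. w) 1)) :: (λw. 0) :: AP :: (λu. u) :: AP], D=∅>
step 3: <S=∅, E=∅, C=[((λw. w) 1) :: (λy. (-1 + 3)) :: AP :: (λw. 0) :: AP :: (λu. u) :: AP], D=∅>
step 4: <S=∅, E=∅, C=[1 :: (λw. w) :: AP :: (λy. (-1 + 3)) :: AP :: (λw. 0) :: AP :: (λu. u) :: AP], D=∅>
step 5: <S=[1], E=∅, C=[(λw. w) :: AP :: (λy. (-1 + 3)) :: AP :: (λw. 0) :: AP :: (λu. u) :: AP], D=∅>
step 6: <S=[clo(λw. w, ∅) :: 1], E=∅, C=[AP :: (λy. (-1 + 3)) :: AP :: (λw. 0) :: AP :: (λu. u) :: AP], D=∅>
step 7: <S=∅, E={w↦1}, C=[w], D=[(∅, ∅, [(λy. (-1 + 3)) :: AP :: (λw. 0) :: AP :: (λu. u) :: AP])]>
step 8: <S=[1], E={w↦1}, C=∅, D=[(∅, ∅, [(λy. (-1 + 3)) :: AP :: (λw. 0) :: AP :: (λu. u) :: AP])]>
step 9: <S=[1], E=∅, C=[(λy. (-1 + 3)) :: AP :: (λw. 0) :: AP :: (λu. u) :: AP], D=∅>
step 10: <S=[clo(λy. (-1 + 3), ∅) :: 1], E=∅, C=[AP :: (λw. 0) :: AP :: (λu. u) :: AP], D=∅>
step 11: <S=∅, E={y↦1}, C=[(-1 + 3)], D=[(∅, ∅, [(λw. 0) :: AP :: (λu. u) :: AP])]>
step 12: <S=∅, E={y↦1}, C=[-1 :: 3 :: PRIM2(add)], D=[(∅, ∅, [(λw. 0) :: AP :: (λu. u) :: AP])]>
step 13: <S=[-1], E={y↦1}, C=[3 :: PRIM2(add)], D=[(∅, ∅, [(λw. 0) :: AP :: (λu. u) :: AP])]>
step 14: <S=[3 :: -1], E={y↦1}, C=[PRIM2(add)], D=[(∅, ∅, [(λw. 0) :: AP :: (λu. u) :: AP])]>
step 15: <S=[2], E={y↦1}, C=∅, D=[(∅, ∅, [(λw. 0) :: AP :: (λu. u) :: AP])]>
step 16: <S=[2], E=∅, C=[(λw. 0) :: AP :: (λu. u) :: AP], D=∅>
step 17: <S=[clo(λw. 0, ∅) :: 2], E=∅, C=[AP :: (λu. u) :: AP], D=∅>
step 18: <S=∅, E={w↦2}, C=[0], D=[(∅, ∅, [(λu. u) :: AP])]>
step 19: <S=[0], E={w↦2}, C=∅, D=[(∅, ∅, [(λu. u) :: AP])]>
step 20: <S=[0], E=∅, C=[(λu. u) :: AP], D=∅>
step 21: <S=[clo(λu. u, ∅) :: 0], E=∅, C=[AP], D=∅>
step 22: <S=∅, E={u↦0}, C=[u], D=[(∅, ∅, ∅)]>
step 23: <S=[0], E={u↦0}, C=∅, D=[(∅, ∅, ∅)]>
step 24: <S=[0], E=∅, C=∅, D=∅>
→ final value 0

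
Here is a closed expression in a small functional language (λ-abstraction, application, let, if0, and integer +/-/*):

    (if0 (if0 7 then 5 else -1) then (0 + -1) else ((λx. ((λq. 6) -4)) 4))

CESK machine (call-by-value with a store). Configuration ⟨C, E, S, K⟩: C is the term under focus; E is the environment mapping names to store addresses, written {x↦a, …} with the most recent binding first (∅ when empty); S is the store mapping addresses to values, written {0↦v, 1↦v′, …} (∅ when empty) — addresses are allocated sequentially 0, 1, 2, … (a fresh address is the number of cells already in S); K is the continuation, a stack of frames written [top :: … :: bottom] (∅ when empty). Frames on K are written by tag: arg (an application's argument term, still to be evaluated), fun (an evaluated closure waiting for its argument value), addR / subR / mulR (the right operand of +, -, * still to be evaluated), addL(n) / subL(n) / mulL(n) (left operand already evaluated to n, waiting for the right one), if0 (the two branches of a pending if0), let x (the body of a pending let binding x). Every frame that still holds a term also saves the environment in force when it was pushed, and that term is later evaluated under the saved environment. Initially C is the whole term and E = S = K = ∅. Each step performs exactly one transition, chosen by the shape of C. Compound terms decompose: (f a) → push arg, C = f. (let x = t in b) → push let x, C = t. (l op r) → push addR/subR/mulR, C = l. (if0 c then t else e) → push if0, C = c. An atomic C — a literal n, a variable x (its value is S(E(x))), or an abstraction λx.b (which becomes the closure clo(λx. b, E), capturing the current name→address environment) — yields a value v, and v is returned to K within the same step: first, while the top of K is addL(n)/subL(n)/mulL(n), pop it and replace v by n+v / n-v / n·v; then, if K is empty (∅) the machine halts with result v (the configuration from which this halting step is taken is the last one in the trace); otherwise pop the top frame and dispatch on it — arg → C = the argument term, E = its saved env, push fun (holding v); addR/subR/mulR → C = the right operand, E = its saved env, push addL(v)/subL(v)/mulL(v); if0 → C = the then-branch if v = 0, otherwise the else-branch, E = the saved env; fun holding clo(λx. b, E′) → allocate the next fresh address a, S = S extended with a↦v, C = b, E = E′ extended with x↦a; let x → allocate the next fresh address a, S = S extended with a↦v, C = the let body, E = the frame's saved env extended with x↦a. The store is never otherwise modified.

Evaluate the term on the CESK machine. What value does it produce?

0. ⟨C=(if0 (if0 7 then 5 else -1) then (0 + -1) else ((λx. ((λq. 6) -4)) 4)); E=∅; S=∅; K=∅⟩
1. ⟨C=(if0 7 then 5 else -1); E=∅; S=∅; K=[if0]⟩
2. ⟨C=7; E=∅; S=∅; K=[if0 :: if0]⟩
3. ⟨C=-1; E=∅; S=∅; K=[if0]⟩
4. ⟨C=((λx. ((λq. 6) -4)) 4); E=∅; S=∅; K=∅⟩
5. ⟨C=(λx. ((λq. 6) -4)); E=∅; S=∅; K=[arg]⟩
6. ⟨C=4; E=∅; S=∅; K=[fun]⟩
7. ⟨C=((λq. 6) -4); E={x↦0}; S={0↦4}; K=∅⟩
8. ⟨C=(λq. 6); E={x↦0}; S={0↦4}; K=[arg]⟩
9. ⟨C=-4; E={x↦0}; S={0↦4}; K=[fun]⟩
10. ⟨C=6; E={q↦1, x↦0}; S={0↦4, 1↦-4}; K=∅⟩
→ final value 6

Answer: 6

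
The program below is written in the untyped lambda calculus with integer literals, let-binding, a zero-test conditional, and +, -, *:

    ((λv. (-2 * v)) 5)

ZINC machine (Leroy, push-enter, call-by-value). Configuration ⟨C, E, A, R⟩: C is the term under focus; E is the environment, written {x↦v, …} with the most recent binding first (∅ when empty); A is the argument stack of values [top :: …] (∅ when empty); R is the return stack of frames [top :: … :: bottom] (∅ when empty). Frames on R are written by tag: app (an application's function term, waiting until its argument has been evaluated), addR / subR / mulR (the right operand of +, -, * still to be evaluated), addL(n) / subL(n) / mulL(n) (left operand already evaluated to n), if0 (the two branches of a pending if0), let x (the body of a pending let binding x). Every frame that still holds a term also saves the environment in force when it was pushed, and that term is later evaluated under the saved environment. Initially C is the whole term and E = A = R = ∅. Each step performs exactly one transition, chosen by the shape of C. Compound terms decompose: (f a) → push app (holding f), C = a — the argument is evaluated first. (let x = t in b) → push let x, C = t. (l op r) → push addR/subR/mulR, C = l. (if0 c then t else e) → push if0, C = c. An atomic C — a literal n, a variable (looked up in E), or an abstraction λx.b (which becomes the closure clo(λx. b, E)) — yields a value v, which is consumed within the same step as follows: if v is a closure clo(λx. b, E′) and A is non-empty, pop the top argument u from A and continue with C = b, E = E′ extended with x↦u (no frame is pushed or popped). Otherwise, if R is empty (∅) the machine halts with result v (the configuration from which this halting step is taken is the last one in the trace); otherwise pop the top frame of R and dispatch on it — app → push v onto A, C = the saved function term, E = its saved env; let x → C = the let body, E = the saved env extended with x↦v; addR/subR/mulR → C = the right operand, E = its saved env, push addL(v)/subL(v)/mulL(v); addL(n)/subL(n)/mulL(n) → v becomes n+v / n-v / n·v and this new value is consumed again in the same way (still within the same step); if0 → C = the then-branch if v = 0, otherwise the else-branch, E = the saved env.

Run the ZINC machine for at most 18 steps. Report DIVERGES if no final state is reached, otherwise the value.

step 0: <C=((λv. (-2 * v)) 5), E=∅, A=∅, R=∅>
step 1: <C=5, E=∅, A=∅, R=[app]>
step 2: <C=(λv. (-2 * v)), E=∅, A=[5], R=∅>
step 3: <C=(-2 * v), E={v↦5}, A=∅, R=∅>
step 4: <C=-2, E={v↦5}, A=∅, R=[mulR]>
step 5: <C=v, E={v↦5}, A=∅, R=[mulL(-2)]>
→ final value -10

Answer: -10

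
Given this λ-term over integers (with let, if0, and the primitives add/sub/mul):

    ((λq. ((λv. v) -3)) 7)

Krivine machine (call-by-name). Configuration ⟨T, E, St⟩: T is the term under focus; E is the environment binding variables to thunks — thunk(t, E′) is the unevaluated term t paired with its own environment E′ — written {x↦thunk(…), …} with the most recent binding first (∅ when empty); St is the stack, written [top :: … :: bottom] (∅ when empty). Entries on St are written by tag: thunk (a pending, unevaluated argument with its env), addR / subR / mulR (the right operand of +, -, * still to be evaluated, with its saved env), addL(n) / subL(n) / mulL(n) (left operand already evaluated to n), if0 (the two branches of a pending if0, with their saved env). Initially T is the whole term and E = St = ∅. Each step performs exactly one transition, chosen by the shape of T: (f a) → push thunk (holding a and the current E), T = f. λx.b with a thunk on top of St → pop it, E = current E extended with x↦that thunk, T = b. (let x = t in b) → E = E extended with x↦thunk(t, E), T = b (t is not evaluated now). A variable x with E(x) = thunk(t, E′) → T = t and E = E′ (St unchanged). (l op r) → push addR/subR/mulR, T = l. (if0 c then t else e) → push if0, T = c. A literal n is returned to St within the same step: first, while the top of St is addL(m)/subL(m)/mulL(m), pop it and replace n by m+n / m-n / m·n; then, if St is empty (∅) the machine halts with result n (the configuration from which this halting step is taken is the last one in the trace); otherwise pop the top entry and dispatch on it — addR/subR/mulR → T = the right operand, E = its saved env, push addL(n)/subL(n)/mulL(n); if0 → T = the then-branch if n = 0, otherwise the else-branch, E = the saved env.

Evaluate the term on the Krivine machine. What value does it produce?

Answer: -3

Machine steps:
[0] [T=((λq. ((λv. v) -3)) 7) | E=∅ | St=∅]
[1] [T=(λq. ((λv. v) -3)) | E=∅ | St=[thunk]]
[2] [T=((λv. v) -3) | E={q↦thunk(7, ∅)} | St=∅]
[3] [T=(λv. v) | E={q↦thunk(7, ∅)} | St=[thunk]]
[4] [T=v | E={v↦thunk(-3, {q↦thunk(7, ∅)}), q↦thunk(7, ∅)} | St=∅]
[5] [T=-3 | E={q↦thunk(7, ∅)} | St=∅]
→ final value -3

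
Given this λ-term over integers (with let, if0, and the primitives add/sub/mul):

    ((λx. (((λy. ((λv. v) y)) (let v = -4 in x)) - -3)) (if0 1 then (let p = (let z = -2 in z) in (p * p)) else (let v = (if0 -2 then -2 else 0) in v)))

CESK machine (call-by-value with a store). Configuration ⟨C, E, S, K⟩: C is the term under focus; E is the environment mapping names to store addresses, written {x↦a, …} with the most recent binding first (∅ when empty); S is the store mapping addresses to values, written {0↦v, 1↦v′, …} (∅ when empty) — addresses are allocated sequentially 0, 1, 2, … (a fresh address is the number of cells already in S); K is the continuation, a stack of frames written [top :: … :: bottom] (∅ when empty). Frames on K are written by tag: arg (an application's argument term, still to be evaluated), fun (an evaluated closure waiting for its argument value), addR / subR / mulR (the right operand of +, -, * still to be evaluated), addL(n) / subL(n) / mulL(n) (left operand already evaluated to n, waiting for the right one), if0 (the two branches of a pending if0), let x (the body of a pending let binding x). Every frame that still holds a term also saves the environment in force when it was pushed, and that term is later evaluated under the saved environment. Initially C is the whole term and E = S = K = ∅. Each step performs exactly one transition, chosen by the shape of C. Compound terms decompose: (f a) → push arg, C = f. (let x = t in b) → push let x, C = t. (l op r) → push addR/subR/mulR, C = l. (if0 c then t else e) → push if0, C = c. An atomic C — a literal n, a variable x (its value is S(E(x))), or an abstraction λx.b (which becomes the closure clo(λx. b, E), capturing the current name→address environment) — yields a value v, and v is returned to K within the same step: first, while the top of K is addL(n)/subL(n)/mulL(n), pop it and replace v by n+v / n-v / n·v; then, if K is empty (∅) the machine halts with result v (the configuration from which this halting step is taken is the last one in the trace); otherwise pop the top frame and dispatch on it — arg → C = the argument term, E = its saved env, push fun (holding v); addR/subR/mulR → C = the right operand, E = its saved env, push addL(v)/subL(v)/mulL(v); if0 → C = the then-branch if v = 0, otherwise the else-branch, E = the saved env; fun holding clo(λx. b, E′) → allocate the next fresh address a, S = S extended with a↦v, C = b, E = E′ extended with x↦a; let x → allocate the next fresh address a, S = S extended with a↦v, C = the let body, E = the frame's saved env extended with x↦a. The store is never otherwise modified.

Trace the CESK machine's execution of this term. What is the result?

[0] [C=((λx. (((λy. ((λv. v) y)) (let v = -4 in x)) - -3)) (if0 1 then (let p = (let z = -2 in z) in (p * p)) else (let v = (if0 -2 then -2 else 0) in v))) | E=∅ | S=∅ | K=∅]
[1] [C=(λx. (((λy. ((λv. v) y)) (let v = -4 in x)) - -3)) | E=∅ | S=∅ | K=[arg]]
[2] [C=(if0 1 then (let p = (let z = -2 in z) in (p * p)) else (let v = (if0 -2 then -2 else 0) in v)) | E=∅ | S=∅ | K=[fun]]
[3] [C=1 | E=∅ | S=∅ | K=[if0 :: fun]]
[4] [C=(let v = (if0 -2 then -2 else 0) in v) | E=∅ | S=∅ | K=[fun]]
[5] [C=(if0 -2 then -2 else 0) | E=∅ | S=∅ | K=[let v :: fun]]
[6] [C=-2 | E=∅ | S=∅ | K=[if0 :: let v :: fun]]
[7] [C=0 | E=∅ | S=∅ | K=[let v :: fun]]
[8] [C=v | E={v↦0} | S={0↦0} | K=[fun]]
[9] [C=(((λy. ((λv. v) y)) (let v = -4 in x)) - -3) | E={x↦1} | S={0↦0, 1↦0} | K=∅]
[10] [C=((λy. ((λv. v) y)) (let v = -4 in x)) | E={x↦1} | S={0↦0, 1↦0} | K=[subR]]
[11] [C=(λy. ((λv. v) y)) | E={x↦1} | S={0↦0, 1↦0} | K=[arg :: subR]]
[12] [C=(let v = -4 in x) | E={x↦1} | S={0↦0, 1↦0} | K=[fun :: subR]]
[13] [C=-4 | E={x↦1} | S={0↦0, 1↦0} | K=[let v :: fun :: subR]]
[14] [C=x | E={v↦2, x↦1} | S={0↦0, 1↦0, 2↦-4} | K=[fun :: subR]]
[15] [C=((λv. v) y) | E={y↦3, x↦1} | S={0↦0, 1↦0, 2↦-4, 3↦0} | K=[subR]]
[16] [C=(λv. v) | E={y↦3, x↦1} | S={0↦0, 1↦0, 2↦-4, 3↦0} | K=[arg :: subR]]
[17] [C=y | E={y↦3, x↦1} | S={0↦0, 1↦0, 2↦-4, 3↦0} | K=[fun :: subR]]
[18] [C=v | E={v↦4, y↦3, x↦1} | S={0↦0, 1↦0, 2↦-4, 3↦0, 4↦0} | K=[subR]]
[19] [C=-3 | E={x↦1} | S={0↦0, 1↦0, 2↦-4, 3↦0, 4↦0} | K=[subL(0)]]
→ final value 3

Answer: 3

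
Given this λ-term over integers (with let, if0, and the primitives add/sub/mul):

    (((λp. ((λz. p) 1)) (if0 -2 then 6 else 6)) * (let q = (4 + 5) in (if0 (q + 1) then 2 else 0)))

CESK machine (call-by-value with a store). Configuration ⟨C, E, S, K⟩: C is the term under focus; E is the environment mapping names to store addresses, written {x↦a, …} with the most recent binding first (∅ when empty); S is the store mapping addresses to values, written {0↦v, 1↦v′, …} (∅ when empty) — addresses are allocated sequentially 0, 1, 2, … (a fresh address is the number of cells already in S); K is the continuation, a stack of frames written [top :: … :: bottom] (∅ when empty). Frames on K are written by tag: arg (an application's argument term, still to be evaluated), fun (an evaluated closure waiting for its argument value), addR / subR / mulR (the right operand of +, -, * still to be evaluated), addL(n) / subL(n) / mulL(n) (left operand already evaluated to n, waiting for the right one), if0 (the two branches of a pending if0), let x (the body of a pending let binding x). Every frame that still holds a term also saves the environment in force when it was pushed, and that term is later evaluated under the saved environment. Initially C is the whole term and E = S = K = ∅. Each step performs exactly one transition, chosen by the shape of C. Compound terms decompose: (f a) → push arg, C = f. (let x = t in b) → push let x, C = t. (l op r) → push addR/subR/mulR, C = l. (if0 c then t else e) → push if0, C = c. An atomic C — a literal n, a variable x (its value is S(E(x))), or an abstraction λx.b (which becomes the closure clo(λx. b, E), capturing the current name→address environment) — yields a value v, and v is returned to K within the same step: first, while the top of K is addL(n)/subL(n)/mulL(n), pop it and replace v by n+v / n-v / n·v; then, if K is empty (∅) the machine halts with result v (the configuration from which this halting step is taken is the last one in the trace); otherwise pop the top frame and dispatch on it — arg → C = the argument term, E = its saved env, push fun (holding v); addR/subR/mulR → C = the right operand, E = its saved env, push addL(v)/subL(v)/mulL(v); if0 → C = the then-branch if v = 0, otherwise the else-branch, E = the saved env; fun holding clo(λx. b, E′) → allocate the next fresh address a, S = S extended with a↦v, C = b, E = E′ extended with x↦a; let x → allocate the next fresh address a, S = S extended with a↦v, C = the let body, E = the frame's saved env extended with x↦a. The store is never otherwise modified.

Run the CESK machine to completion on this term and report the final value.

Answer: 0

Machine steps:
step 0: [C=(((λp. ((λz. p) 1)) (if0 -2 then 6 else 6)) * (let q = (4 + 5) in (if0 (q + 1) then 2 else 0))) | E=∅ | S=∅ | K=∅]
step 1: [C=((λp. ((λz. p) 1)) (if0 -2 then 6 else 6)) | E=∅ | S=∅ | K=[mulR]]
step 2: [C=(λp. ((λz. p) 1)) | E=∅ | S=∅ | K=[arg :: mulR]]
step 3: [C=(if0 -2 then 6 else 6) | E=∅ | S=∅ | K=[fun :: mulR]]
step 4: [C=-2 | E=∅ | S=∅ | K=[if0 :: fun :: mulR]]
step 5: [C=6 | E=∅ | S=∅ | K=[fun :: mulR]]
step 6: [C=((λz. p) 1) | E={p↦0} | S={0↦6} | K=[mulR]]
step 7: [C=(λz. p) | E={p↦0} | S={0↦6} | K=[arg :: mulR]]
step 8: [C=1 | E={p↦0} | S={0↦6} | K=[fun :: mulR]]
step 9: [C=p | E={z↦1, p↦0} | S={0↦6, 1↦1} | K=[mulR]]
step 10: [C=(let q = (4 + 5) in (if0 (q + 1) then 2 else 0)) | E=∅ | S={0↦6, 1↦1} | K=[mulL(6)]]
step 11: [C=(4 + 5) | E=∅ | S={0↦6, 1↦1} | K=[let q :: mulL(6)]]
step 12: [C=4 | E=∅ | S={0↦6, 1↦1} | K=[addR :: let q :: mulL(6)]]
step 13: [C=5 | E=∅ | S={0↦6, 1↦1} | K=[addL(4) :: let q :: mulL(6)]]
step 14: [C=(if0 (q + 1) then 2 else 0) | E={q↦2} | S={0↦6, 1↦1, 2↦9} | K=[mulL(6)]]
step 15: [C=(q + 1) | E={q↦2} | S={0↦6, 1↦1, 2↦9} | K=[if0 :: mulL(6)]]
step 16: [C=q | E={q↦2} | S={0↦6, 1↦1, 2↦9} | K=[addR :: if0 :: mulL(6)]]
step 17: [C=1 | E={q↦2} | S={0↦6, 1↦1, 2↦9} | K=[addL(9) :: if0 :: mulL(6)]]
step 18: [C=0 | E={q↦2} | S={0↦6, 1↦1, 2↦9} | K=[mulL(6)]]
→ final value 0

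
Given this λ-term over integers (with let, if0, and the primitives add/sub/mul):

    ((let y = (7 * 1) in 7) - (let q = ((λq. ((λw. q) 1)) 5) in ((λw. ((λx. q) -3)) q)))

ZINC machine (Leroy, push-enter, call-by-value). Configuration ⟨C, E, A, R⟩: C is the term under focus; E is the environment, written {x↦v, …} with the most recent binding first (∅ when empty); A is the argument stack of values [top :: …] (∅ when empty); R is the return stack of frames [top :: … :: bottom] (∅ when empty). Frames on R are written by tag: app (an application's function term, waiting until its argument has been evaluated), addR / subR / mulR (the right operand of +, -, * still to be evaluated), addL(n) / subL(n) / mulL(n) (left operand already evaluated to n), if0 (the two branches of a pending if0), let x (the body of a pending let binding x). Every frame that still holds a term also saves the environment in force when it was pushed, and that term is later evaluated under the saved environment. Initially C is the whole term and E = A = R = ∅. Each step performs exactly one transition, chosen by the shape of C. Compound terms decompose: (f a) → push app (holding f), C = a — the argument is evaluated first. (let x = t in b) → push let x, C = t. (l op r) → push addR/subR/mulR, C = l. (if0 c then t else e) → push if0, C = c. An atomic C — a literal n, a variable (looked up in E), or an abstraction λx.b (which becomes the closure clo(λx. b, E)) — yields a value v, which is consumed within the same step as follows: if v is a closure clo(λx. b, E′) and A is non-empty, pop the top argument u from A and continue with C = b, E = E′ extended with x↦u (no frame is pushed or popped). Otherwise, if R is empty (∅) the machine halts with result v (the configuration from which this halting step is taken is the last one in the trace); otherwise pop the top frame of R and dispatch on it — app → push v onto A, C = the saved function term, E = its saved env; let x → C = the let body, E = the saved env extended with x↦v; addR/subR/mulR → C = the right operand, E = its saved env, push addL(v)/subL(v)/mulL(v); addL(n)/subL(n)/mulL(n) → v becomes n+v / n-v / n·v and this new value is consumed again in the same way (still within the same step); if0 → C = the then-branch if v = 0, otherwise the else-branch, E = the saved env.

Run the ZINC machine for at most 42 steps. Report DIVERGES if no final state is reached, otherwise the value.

Answer: 2

Machine steps:
[0] ⟨C=((let y = (7 * 1) in 7) - (let q = ((λq. ((λw. q) 1)) 5) in ((λw. ((λx. q) -3)) q))); E=∅; A=∅; R=∅⟩
[1] ⟨C=(let y = (7 * 1) in 7); E=∅; A=∅; R=[subR]⟩
[2] ⟨C=(7 * 1); E=∅; A=∅; R=[let y :: subR]⟩
[3] ⟨C=7; E=∅; A=∅; R=[mulR :: let y :: subR]⟩
[4] ⟨C=1; E=∅; A=∅; R=[mulL(7) :: let y :: subR]⟩
[5] ⟨C=7; E={y↦7}; A=∅; R=[subR]⟩
[6] ⟨C=(let q = ((λq. ((λw. q) 1)) 5) in ((λw. ((λx. q) -3)) q)); E=∅; A=∅; R=[subL(7)]⟩
[7] ⟨C=((λq. ((λw. q) 1)) 5); E=∅; A=∅; R=[let q :: subL(7)]⟩
[8] ⟨C=5; E=∅; A=∅; R=[app :: let q :: subL(7)]⟩
[9] ⟨C=(λq. ((λw. q) 1)); E=∅; A=[5]; R=[let q :: subL(7)]⟩
[10] ⟨C=((λw. q) 1); E={q↦5}; A=∅; R=[let q :: subL(7)]⟩
[11] ⟨C=1; E={q↦5}; A=∅; R=[app :: let q :: subL(7)]⟩
[12] ⟨C=(λw. q); E={q↦5}; A=[1]; R=[let q :: subL(7)]⟩
[13] ⟨C=q; E={w↦1, q↦5}; A=∅; R=[let q :: subL(7)]⟩
[14] ⟨C=((λw. ((λx. q) -3)) q); E={q↦5}; A=∅; R=[subL(7)]⟩
[15] ⟨C=q; E={q↦5}; A=∅; R=[app :: subL(7)]⟩
[16] ⟨C=(λw. ((λx. q) -3)); E={q↦5}; A=[5]; R=[subL(7)]⟩
[17] ⟨C=((λx. q) -3); E={w↦5, q↦5}; A=∅; R=[subL(7)]⟩
[18] ⟨C=-3; E={w↦5, q↦5}; A=∅; R=[app :: subL(7)]⟩
[19] ⟨C=(λx. q); E={w↦5, q↦5}; A=[-3]; R=[subL(7)]⟩
[20] ⟨C=q; E={x↦-3, w↦5, q↦5}; A=∅; R=[subL(7)]⟩
→ final value 2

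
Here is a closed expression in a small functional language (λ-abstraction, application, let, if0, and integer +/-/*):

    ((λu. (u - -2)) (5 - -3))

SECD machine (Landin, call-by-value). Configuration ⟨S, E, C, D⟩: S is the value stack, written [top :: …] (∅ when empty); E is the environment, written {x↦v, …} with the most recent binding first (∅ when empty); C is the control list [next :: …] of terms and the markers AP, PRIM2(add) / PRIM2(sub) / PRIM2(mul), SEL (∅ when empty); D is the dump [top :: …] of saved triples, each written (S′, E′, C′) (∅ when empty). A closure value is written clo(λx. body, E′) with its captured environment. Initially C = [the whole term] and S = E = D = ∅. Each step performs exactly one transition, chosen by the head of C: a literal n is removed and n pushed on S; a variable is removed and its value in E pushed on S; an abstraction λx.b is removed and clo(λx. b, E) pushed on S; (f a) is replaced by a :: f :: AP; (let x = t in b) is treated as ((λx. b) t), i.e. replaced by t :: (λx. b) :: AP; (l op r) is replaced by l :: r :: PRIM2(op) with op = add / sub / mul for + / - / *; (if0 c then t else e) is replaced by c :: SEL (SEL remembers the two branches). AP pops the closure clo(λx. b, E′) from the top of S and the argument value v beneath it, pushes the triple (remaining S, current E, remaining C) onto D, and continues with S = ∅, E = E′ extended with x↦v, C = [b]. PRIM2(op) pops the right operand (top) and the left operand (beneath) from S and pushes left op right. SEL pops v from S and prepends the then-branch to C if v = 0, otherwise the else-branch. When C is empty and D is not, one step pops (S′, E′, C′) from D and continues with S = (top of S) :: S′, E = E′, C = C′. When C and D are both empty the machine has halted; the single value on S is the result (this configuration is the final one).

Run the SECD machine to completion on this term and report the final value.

Answer: 10

Derivation:
0. <S=∅, E=∅, C=[((λu. (u - -2)) (5 - -3))], D=∅>
1. <S=∅, E=∅, C=[(5 - -3) :: (λu. (u - -2)) :: AP], D=∅>
2. <S=∅, E=∅, C=[5 :: -3 :: PRIM2(sub) :: (λu. (u - -2)) :: AP], D=∅>
3. <S=[5], E=∅, C=[-3 :: PRIM2(sub) :: (λu. (u - -2)) :: AP], D=∅>
4. <S=[-3 :: 5], E=∅, C=[PRIM2(sub) :: (λu. (u - -2)) :: AP], D=∅>
5. <S=[8], E=∅, C=[(λu. (u - -2)) :: AP], D=∅>
6. <S=[clo(λu. (u - -2), ∅) :: 8], E=∅, C=[AP], D=∅>
7. <S=∅, E={u↦8}, C=[(u - -2)], D=[(∅, ∅, ∅)]>
8. <S=∅, E={u↦8}, C=[u :: -2 :: PRIM2(sub)], D=[(∅, ∅, ∅)]>
9. <S=[8], E={u↦8}, C=[-2 :: PRIM2(sub)], D=[(∅, ∅, ∅)]>
10. <S=[-2 :: 8], E={u↦8}, C=[PRIM2(sub)], D=[(∅, ∅, ∅)]>
11. <S=[10], E={u↦8}, C=∅, D=[(∅, ∅, ∅)]>
12. <S=[10], E=∅, C=∅, D=∅>
→ final value 10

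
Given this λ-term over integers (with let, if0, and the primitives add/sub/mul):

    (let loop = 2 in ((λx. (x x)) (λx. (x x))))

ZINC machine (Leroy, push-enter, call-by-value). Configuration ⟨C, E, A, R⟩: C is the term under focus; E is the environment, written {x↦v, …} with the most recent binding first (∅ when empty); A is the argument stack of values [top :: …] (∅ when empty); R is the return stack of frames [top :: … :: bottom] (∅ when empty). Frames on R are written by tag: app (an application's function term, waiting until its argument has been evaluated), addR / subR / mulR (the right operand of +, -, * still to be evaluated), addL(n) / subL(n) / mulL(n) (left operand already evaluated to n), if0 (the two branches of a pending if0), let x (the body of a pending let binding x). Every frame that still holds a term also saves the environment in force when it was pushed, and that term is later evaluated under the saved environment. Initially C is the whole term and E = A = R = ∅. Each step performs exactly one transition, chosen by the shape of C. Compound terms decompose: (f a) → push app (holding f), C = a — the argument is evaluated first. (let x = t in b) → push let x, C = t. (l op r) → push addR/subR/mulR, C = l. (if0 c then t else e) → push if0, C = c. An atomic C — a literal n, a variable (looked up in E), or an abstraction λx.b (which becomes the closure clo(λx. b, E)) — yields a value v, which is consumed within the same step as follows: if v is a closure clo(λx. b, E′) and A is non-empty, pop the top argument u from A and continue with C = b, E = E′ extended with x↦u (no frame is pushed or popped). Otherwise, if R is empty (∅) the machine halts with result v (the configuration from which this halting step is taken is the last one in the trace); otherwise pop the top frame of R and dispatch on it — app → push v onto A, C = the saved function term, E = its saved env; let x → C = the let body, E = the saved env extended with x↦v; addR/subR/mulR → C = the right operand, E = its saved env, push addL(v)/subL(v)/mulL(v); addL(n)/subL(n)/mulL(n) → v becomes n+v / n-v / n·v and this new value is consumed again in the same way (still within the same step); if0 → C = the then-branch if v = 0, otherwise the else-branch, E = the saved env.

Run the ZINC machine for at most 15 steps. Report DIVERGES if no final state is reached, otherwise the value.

[0] [C=(let loop = 2 in ((λx. (x x)) (λx. (x x)))) | E=∅ | A=∅ | R=∅]
[1] [C=2 | E=∅ | A=∅ | R=[let loop]]
[2] [C=((λx. (x x)) (λx. (x x))) | E={loop↦2} | A=∅ | R=∅]
[3] [C=(λx. (x x)) | E={loop↦2} | A=∅ | R=[app]]
[4] [C=(λx. (x x)) | E={loop↦2} | A=[clo(λx. (x x), {loop↦2})] | R=∅]
[5] [C=(x x) | E={x↦clo(λx. (x x), {loop↦2}), loop↦2} | A=∅ | R=∅]
[6] [C=x | E={x↦clo(λx. (x x), {loop↦2}), loop↦2} | A=∅ | R=[app]]
[7] [C=x | E={x↦clo(λx. (x x), {loop↦2}), loop↦2} | A=[clo(λx. (x x), {loop↦2})] | R=∅]
… configuration repeats with period 3 (steps 5–7 recur indefinitely) …

Answer: DIVERGES (no final state within 15 steps)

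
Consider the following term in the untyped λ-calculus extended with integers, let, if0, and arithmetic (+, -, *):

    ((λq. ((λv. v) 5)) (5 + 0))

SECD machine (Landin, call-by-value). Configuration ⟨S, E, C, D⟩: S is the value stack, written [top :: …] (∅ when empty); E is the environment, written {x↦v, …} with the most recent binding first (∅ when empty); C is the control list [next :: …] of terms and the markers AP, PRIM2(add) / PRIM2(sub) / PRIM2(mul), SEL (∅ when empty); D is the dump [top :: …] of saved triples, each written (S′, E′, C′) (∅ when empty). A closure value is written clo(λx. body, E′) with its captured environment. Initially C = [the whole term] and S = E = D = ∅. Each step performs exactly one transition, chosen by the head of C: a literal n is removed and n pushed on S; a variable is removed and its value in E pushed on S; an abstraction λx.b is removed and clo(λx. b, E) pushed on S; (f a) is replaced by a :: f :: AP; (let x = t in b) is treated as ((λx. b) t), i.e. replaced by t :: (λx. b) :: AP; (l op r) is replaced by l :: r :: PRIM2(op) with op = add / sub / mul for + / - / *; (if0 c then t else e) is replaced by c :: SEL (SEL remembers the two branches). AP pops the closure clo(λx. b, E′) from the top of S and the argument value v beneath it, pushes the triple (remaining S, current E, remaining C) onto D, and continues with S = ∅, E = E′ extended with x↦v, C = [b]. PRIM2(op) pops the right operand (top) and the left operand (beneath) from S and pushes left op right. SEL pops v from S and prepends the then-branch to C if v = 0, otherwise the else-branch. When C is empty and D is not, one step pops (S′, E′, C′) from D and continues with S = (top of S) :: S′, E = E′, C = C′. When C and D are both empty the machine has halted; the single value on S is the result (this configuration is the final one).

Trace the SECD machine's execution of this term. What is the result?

t=0: ⟨S=∅; E=∅; C=[((λq. ((λv. v) 5)) (5 + 0))]; D=∅⟩
t=1: ⟨S=∅; E=∅; C=[(5 + 0) :: (λq. ((λv. v) 5)) :: AP]; D=∅⟩
t=2: ⟨S=∅; E=∅; C=[5 :: 0 :: PRIM2(add) :: (λq. ((λv. v) 5)) :: AP]; D=∅⟩
t=3: ⟨S=[5]; E=∅; C=[0 :: PRIM2(add) :: (λq. ((λv. v) 5)) :: AP]; D=∅⟩
t=4: ⟨S=[0 :: 5]; E=∅; C=[PRIM2(add) :: (λq. ((λv. v) 5)) :: AP]; D=∅⟩
t=5: ⟨S=[5]; E=∅; C=[(λq. ((λv. v) 5)) :: AP]; D=∅⟩
t=6: ⟨S=[clo(λq. ((λv. v) 5), ∅) :: 5]; E=∅; C=[AP]; D=∅⟩
t=7: ⟨S=∅; E={q↦5}; C=[((λv. v) 5)]; D=[(∅, ∅, ∅)]⟩
t=8: ⟨S=∅; E={q↦5}; C=[5 :: (λv. v) :: AP]; D=[(∅, ∅, ∅)]⟩
t=9: ⟨S=[5]; E={q↦5}; C=[(λv. v) :: AP]; D=[(∅, ∅, ∅)]⟩
t=10: ⟨S=[clo(λv. v, {q↦5}) :: 5]; E={q↦5}; C=[AP]; D=[(∅, ∅, ∅)]⟩
t=11: ⟨S=∅; E={v↦5, q↦5}; C=[v]; D=[(∅, {q↦5}, ∅) :: (∅, ∅, ∅)]⟩
t=12: ⟨S=[5]; E={v↦5, q↦5}; C=∅; D=[(∅, {q↦5}, ∅) :: (∅, ∅, ∅)]⟩
t=13: ⟨S=[5]; E={q↦5}; C=∅; D=[(∅, ∅, ∅)]⟩
t=14: ⟨S=[5]; E=∅; C=∅; D=∅⟩
→ final value 5

Answer: 5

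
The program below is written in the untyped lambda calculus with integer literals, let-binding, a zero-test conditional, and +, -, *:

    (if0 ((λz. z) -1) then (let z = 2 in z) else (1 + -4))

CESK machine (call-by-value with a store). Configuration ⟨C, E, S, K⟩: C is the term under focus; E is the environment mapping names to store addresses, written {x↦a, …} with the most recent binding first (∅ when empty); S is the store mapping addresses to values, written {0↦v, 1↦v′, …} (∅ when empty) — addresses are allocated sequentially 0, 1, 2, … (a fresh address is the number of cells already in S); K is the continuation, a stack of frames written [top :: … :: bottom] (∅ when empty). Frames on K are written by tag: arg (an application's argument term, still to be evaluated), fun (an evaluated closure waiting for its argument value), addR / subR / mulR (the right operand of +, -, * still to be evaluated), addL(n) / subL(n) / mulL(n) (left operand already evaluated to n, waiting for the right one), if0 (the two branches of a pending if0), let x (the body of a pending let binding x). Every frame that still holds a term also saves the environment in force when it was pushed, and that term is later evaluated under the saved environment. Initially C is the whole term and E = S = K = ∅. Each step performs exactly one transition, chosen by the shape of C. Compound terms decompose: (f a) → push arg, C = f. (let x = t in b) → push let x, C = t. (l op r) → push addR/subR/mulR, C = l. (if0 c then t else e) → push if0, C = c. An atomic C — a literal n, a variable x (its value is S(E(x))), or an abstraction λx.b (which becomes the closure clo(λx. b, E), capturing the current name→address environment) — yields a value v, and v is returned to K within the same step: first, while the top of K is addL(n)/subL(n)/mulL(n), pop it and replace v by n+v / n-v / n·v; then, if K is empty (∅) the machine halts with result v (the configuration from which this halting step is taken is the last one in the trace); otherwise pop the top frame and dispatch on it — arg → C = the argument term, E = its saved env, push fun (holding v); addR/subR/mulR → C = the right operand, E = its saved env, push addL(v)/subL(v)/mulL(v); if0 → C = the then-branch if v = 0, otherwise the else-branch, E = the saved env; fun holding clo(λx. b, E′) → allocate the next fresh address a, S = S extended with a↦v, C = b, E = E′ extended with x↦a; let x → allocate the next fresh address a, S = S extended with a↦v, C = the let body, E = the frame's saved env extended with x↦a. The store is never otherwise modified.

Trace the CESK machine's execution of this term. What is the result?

step 0: [C=(if0 ((λz. z) -1) then (let z = 2 in z) else (1 + -4)) | E=∅ | S=∅ | K=∅]
step 1: [C=((λz. z) -1) | E=∅ | S=∅ | K=[if0]]
step 2: [C=(λz. z) | E=∅ | S=∅ | K=[arg :: if0]]
step 3: [C=-1 | E=∅ | S=∅ | K=[fun :: if0]]
step 4: [C=z | E={z↦0} | S={0↦-1} | K=[if0]]
step 5: [C=(1 + -4) | E=∅ | S={0↦-1} | K=∅]
step 6: [C=1 | E=∅ | S={0↦-1} | K=[addR]]
step 7: [C=-4 | E=∅ | S={0↦-1} | K=[addL(1)]]
→ final value -3

Answer: -3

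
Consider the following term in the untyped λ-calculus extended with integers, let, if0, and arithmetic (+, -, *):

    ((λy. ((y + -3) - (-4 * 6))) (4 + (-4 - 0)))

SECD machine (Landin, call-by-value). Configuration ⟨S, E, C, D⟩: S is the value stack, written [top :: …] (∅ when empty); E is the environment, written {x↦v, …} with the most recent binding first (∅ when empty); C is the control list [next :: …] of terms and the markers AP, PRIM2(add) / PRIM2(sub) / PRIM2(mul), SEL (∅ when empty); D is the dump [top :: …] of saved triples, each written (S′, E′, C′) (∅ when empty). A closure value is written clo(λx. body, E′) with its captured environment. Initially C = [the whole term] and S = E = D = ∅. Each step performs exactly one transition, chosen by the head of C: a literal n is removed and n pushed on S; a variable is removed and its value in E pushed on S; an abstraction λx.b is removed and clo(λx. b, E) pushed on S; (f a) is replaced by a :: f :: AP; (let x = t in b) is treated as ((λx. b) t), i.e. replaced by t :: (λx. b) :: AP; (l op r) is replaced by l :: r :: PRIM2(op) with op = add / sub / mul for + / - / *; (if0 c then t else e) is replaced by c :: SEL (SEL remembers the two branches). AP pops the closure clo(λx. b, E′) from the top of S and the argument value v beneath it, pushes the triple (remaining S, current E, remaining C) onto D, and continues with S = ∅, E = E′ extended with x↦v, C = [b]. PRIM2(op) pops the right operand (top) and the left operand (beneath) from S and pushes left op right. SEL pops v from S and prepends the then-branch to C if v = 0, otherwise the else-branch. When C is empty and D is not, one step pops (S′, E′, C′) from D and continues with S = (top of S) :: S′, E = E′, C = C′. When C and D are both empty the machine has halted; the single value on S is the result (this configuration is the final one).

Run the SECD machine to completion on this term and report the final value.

t=0: <S=∅, E=∅, C=[((λy. ((y + -3) - (-4 * 6))) (4 + (-4 - 0)))], D=∅>
t=1: <S=∅, E=∅, C=[(4 + (-4 - 0)) :: (λy. ((y + -3) - (-4 * 6))) :: AP], D=∅>
t=2: <S=∅, E=∅, C=[4 :: (-4 - 0) :: PRIM2(add) :: (λy. ((y + -3) - (-4 * 6))) :: AP], D=∅>
t=3: <S=[4], E=∅, C=[(-4 - 0) :: PRIM2(add) :: (λy. ((y + -3) - (-4 * 6))) :: AP], D=∅>
t=4: <S=[4], E=∅, C=[-4 :: 0 :: PRIM2(sub) :: PRIM2(add) :: (λy. ((y + -3) - (-4 * 6))) :: AP], D=∅>
t=5: <S=[-4 :: 4], E=∅, C=[0 :: PRIM2(sub) :: PRIM2(add) :: (λy. ((y + -3) - (-4 * 6))) :: AP], D=∅>
t=6: <S=[0 :: -4 :: 4], E=∅, C=[PRIM2(sub) :: PRIM2(add) :: (λy. ((y + -3) - (-4 * 6))) :: AP], D=∅>
t=7: <S=[-4 :: 4], E=∅, C=[PRIM2(add) :: (λy. ((y + -3) - (-4 * 6))) :: AP], D=∅>
t=8: <S=[0], E=∅, C=[(λy. ((y + -3) - (-4 * 6))) :: AP], D=∅>
t=9: <S=[clo(λy. ((y + -3) - (-4 * 6)), ∅) :: 0], E=∅, C=[AP], D=∅>
t=10: <S=∅, E={y↦0}, C=[((y + -3) - (-4 * 6))], D=[(∅, ∅, ∅)]>
t=11: <S=∅, E={y↦0}, C=[(y + -3) :: (-4 * 6) :: PRIM2(sub)], D=[(∅, ∅, ∅)]>
t=12: <S=∅, E={y↦0}, C=[y :: -3 :: PRIM2(add) :: (-4 * 6) :: PRIM2(sub)], D=[(∅, ∅, ∅)]>
t=13: <S=[0], E={y↦0}, C=[-3 :: PRIM2(add) :: (-4 * 6) :: PRIM2(sub)], D=[(∅, ∅, ∅)]>
t=14: <S=[-3 :: 0], E={y↦0}, C=[PRIM2(add) :: (-4 * 6) :: PRIM2(sub)], D=[(∅, ∅, ∅)]>
t=15: <S=[-3], E={y↦0}, C=[(-4 * 6) :: PRIM2(sub)], D=[(∅, ∅, ∅)]>
t=16: <S=[-3], E={y↦0}, C=[-4 :: 6 :: PRIM2(mul) :: PRIM2(sub)], D=[(∅, ∅, ∅)]>
t=17: <S=[-4 :: -3], E={y↦0}, C=[6 :: PRIM2(mul) :: PRIM2(sub)], D=[(∅, ∅, ∅)]>
t=18: <S=[6 :: -4 :: -3], E={y↦0}, C=[PRIM2(mul) :: PRIM2(sub)], D=[(∅, ∅, ∅)]>
t=19: <S=[-24 :: -3], E={y↦0}, C=[PRIM2(sub)], D=[(∅, ∅, ∅)]>
t=20: <S=[21], E={y↦0}, C=∅, D=[(∅, ∅, ∅)]>
t=21: <S=[21], E=∅, C=∅, D=∅>
→ final value 21

Answer: 21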